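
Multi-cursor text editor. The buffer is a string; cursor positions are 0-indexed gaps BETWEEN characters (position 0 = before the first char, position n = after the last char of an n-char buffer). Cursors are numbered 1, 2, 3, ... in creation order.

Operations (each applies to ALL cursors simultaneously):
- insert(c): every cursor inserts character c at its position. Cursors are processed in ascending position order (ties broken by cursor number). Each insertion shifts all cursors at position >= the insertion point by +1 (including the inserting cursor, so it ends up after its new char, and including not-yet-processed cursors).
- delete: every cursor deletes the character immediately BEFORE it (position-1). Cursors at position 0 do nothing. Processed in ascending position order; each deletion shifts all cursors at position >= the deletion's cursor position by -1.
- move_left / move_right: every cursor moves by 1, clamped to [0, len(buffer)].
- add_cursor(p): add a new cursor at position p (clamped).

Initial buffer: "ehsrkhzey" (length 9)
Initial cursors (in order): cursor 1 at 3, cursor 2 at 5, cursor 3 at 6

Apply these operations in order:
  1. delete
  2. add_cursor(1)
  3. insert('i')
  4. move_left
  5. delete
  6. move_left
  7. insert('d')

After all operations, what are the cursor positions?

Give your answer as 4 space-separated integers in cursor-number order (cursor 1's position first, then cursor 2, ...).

Answer: 2 5 5 2

Derivation:
After op 1 (delete): buffer="ehrzey" (len 6), cursors c1@2 c2@3 c3@3, authorship ......
After op 2 (add_cursor(1)): buffer="ehrzey" (len 6), cursors c4@1 c1@2 c2@3 c3@3, authorship ......
After op 3 (insert('i')): buffer="eihiriizey" (len 10), cursors c4@2 c1@4 c2@7 c3@7, authorship .4.1.23...
After op 4 (move_left): buffer="eihiriizey" (len 10), cursors c4@1 c1@3 c2@6 c3@6, authorship .4.1.23...
After op 5 (delete): buffer="iiizey" (len 6), cursors c4@0 c1@1 c2@2 c3@2, authorship 413...
After op 6 (move_left): buffer="iiizey" (len 6), cursors c1@0 c4@0 c2@1 c3@1, authorship 413...
After op 7 (insert('d')): buffer="ddiddiizey" (len 10), cursors c1@2 c4@2 c2@5 c3@5, authorship 1442313...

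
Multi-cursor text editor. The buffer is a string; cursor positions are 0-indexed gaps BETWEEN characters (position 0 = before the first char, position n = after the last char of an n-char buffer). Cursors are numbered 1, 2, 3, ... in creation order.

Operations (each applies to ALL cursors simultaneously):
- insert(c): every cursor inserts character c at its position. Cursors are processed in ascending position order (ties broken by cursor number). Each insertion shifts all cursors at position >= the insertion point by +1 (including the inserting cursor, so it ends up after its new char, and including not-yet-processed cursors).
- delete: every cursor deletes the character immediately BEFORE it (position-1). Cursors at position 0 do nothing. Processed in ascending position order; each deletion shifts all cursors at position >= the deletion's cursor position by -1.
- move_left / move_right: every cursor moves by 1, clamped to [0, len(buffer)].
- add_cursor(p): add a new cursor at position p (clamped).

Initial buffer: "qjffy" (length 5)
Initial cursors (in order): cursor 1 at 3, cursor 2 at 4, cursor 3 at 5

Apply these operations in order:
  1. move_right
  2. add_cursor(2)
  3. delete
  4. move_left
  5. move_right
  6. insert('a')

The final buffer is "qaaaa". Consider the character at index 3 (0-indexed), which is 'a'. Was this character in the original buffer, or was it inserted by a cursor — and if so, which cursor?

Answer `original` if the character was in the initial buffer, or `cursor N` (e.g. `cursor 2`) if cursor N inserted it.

After op 1 (move_right): buffer="qjffy" (len 5), cursors c1@4 c2@5 c3@5, authorship .....
After op 2 (add_cursor(2)): buffer="qjffy" (len 5), cursors c4@2 c1@4 c2@5 c3@5, authorship .....
After op 3 (delete): buffer="q" (len 1), cursors c1@1 c2@1 c3@1 c4@1, authorship .
After op 4 (move_left): buffer="q" (len 1), cursors c1@0 c2@0 c3@0 c4@0, authorship .
After op 5 (move_right): buffer="q" (len 1), cursors c1@1 c2@1 c3@1 c4@1, authorship .
After op 6 (insert('a')): buffer="qaaaa" (len 5), cursors c1@5 c2@5 c3@5 c4@5, authorship .1234
Authorship (.=original, N=cursor N): . 1 2 3 4
Index 3: author = 3

Answer: cursor 3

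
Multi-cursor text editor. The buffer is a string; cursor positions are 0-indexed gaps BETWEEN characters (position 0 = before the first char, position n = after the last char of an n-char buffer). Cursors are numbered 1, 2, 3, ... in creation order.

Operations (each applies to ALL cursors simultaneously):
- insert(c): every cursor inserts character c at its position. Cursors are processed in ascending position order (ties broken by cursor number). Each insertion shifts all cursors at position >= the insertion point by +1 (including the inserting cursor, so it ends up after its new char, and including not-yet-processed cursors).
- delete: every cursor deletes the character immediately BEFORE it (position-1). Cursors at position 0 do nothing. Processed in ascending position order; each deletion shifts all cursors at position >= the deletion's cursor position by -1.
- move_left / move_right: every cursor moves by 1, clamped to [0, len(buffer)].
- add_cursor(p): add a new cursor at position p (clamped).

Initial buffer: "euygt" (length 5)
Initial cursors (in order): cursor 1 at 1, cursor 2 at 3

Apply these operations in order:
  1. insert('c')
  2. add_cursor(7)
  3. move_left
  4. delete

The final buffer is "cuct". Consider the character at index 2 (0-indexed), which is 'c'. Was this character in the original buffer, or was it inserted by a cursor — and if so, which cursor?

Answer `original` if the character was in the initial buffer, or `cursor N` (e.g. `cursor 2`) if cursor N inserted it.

Answer: cursor 2

Derivation:
After op 1 (insert('c')): buffer="ecuycgt" (len 7), cursors c1@2 c2@5, authorship .1..2..
After op 2 (add_cursor(7)): buffer="ecuycgt" (len 7), cursors c1@2 c2@5 c3@7, authorship .1..2..
After op 3 (move_left): buffer="ecuycgt" (len 7), cursors c1@1 c2@4 c3@6, authorship .1..2..
After op 4 (delete): buffer="cuct" (len 4), cursors c1@0 c2@2 c3@3, authorship 1.2.
Authorship (.=original, N=cursor N): 1 . 2 .
Index 2: author = 2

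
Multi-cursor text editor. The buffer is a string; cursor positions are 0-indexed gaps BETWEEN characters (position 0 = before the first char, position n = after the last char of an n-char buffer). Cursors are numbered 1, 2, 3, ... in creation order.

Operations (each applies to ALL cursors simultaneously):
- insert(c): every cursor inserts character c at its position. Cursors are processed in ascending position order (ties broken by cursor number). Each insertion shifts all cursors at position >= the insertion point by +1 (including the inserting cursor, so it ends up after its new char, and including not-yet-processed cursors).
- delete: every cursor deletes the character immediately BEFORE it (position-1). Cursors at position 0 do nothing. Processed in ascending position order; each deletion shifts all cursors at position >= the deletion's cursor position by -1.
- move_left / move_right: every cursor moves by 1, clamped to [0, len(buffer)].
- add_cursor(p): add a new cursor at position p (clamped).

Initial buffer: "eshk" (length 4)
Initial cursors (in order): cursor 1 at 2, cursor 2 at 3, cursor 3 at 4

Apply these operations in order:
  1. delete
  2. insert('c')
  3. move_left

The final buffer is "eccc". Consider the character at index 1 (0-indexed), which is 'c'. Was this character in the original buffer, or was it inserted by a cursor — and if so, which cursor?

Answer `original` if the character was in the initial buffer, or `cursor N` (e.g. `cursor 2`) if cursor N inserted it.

Answer: cursor 1

Derivation:
After op 1 (delete): buffer="e" (len 1), cursors c1@1 c2@1 c3@1, authorship .
After op 2 (insert('c')): buffer="eccc" (len 4), cursors c1@4 c2@4 c3@4, authorship .123
After op 3 (move_left): buffer="eccc" (len 4), cursors c1@3 c2@3 c3@3, authorship .123
Authorship (.=original, N=cursor N): . 1 2 3
Index 1: author = 1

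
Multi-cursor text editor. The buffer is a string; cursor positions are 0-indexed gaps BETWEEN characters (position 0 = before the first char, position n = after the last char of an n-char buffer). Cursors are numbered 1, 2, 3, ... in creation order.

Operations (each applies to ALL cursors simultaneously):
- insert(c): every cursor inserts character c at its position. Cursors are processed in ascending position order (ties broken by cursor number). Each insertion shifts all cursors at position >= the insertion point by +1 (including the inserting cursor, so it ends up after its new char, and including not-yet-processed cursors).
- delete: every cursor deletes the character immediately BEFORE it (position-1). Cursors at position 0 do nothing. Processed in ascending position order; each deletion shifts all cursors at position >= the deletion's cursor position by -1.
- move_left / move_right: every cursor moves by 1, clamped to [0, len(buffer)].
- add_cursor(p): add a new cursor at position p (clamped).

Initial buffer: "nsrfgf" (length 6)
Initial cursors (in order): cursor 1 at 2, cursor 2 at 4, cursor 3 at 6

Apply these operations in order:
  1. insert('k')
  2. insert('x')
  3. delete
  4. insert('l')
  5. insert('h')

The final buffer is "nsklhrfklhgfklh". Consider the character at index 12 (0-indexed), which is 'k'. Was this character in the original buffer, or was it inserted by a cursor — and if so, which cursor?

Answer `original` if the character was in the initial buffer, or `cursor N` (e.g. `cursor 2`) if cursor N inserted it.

Answer: cursor 3

Derivation:
After op 1 (insert('k')): buffer="nskrfkgfk" (len 9), cursors c1@3 c2@6 c3@9, authorship ..1..2..3
After op 2 (insert('x')): buffer="nskxrfkxgfkx" (len 12), cursors c1@4 c2@8 c3@12, authorship ..11..22..33
After op 3 (delete): buffer="nskrfkgfk" (len 9), cursors c1@3 c2@6 c3@9, authorship ..1..2..3
After op 4 (insert('l')): buffer="nsklrfklgfkl" (len 12), cursors c1@4 c2@8 c3@12, authorship ..11..22..33
After op 5 (insert('h')): buffer="nsklhrfklhgfklh" (len 15), cursors c1@5 c2@10 c3@15, authorship ..111..222..333
Authorship (.=original, N=cursor N): . . 1 1 1 . . 2 2 2 . . 3 3 3
Index 12: author = 3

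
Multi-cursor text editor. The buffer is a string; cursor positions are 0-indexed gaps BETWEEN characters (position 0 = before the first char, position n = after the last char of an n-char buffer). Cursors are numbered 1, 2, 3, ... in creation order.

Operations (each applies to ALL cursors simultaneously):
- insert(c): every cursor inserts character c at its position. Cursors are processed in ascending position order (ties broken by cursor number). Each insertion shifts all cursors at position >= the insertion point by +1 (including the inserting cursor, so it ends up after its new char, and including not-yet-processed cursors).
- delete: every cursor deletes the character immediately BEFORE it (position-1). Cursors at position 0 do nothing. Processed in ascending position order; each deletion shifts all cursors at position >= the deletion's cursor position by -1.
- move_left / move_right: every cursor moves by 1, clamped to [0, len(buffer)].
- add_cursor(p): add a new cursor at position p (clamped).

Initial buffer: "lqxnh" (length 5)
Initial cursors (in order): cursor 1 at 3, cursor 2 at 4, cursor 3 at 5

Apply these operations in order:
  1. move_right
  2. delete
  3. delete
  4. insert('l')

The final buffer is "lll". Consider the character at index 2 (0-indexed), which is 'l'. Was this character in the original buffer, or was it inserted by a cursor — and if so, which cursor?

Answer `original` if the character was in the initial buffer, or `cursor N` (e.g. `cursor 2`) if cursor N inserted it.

After op 1 (move_right): buffer="lqxnh" (len 5), cursors c1@4 c2@5 c3@5, authorship .....
After op 2 (delete): buffer="lq" (len 2), cursors c1@2 c2@2 c3@2, authorship ..
After op 3 (delete): buffer="" (len 0), cursors c1@0 c2@0 c3@0, authorship 
After op 4 (insert('l')): buffer="lll" (len 3), cursors c1@3 c2@3 c3@3, authorship 123
Authorship (.=original, N=cursor N): 1 2 3
Index 2: author = 3

Answer: cursor 3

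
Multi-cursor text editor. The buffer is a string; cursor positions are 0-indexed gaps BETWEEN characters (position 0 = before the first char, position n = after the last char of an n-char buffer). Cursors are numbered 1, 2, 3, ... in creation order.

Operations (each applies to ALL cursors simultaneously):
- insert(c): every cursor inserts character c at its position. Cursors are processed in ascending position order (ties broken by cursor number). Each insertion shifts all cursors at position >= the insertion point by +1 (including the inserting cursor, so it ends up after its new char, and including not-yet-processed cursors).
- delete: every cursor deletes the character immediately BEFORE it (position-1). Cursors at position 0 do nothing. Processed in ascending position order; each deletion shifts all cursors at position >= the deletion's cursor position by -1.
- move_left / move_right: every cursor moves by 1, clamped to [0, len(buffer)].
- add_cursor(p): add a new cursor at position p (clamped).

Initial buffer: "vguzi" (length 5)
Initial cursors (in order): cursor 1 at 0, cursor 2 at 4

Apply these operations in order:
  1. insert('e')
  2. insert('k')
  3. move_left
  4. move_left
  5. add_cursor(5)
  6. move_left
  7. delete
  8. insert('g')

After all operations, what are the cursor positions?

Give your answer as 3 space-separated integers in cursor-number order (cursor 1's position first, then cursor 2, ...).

After op 1 (insert('e')): buffer="evguzei" (len 7), cursors c1@1 c2@6, authorship 1....2.
After op 2 (insert('k')): buffer="ekvguzeki" (len 9), cursors c1@2 c2@8, authorship 11....22.
After op 3 (move_left): buffer="ekvguzeki" (len 9), cursors c1@1 c2@7, authorship 11....22.
After op 4 (move_left): buffer="ekvguzeki" (len 9), cursors c1@0 c2@6, authorship 11....22.
After op 5 (add_cursor(5)): buffer="ekvguzeki" (len 9), cursors c1@0 c3@5 c2@6, authorship 11....22.
After op 6 (move_left): buffer="ekvguzeki" (len 9), cursors c1@0 c3@4 c2@5, authorship 11....22.
After op 7 (delete): buffer="ekvzeki" (len 7), cursors c1@0 c2@3 c3@3, authorship 11..22.
After op 8 (insert('g')): buffer="gekvggzeki" (len 10), cursors c1@1 c2@6 c3@6, authorship 111.23.22.

Answer: 1 6 6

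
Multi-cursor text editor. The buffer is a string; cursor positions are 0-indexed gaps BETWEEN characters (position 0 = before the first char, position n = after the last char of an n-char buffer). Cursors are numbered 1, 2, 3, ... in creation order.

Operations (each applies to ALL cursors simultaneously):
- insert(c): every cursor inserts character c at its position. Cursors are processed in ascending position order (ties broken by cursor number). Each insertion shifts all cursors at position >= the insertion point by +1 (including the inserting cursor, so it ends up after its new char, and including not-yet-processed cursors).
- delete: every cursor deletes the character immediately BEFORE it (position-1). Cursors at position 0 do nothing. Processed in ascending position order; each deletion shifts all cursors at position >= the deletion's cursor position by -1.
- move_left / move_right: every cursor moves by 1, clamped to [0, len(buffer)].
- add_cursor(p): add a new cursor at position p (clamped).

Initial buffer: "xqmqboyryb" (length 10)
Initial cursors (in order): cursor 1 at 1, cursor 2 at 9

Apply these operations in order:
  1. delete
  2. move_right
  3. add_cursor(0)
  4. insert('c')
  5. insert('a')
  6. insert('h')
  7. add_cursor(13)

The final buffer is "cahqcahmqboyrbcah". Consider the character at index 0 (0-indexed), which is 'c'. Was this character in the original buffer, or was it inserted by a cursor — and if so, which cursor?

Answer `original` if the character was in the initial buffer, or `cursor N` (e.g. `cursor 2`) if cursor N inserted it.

Answer: cursor 3

Derivation:
After op 1 (delete): buffer="qmqboyrb" (len 8), cursors c1@0 c2@7, authorship ........
After op 2 (move_right): buffer="qmqboyrb" (len 8), cursors c1@1 c2@8, authorship ........
After op 3 (add_cursor(0)): buffer="qmqboyrb" (len 8), cursors c3@0 c1@1 c2@8, authorship ........
After op 4 (insert('c')): buffer="cqcmqboyrbc" (len 11), cursors c3@1 c1@3 c2@11, authorship 3.1.......2
After op 5 (insert('a')): buffer="caqcamqboyrbca" (len 14), cursors c3@2 c1@5 c2@14, authorship 33.11.......22
After op 6 (insert('h')): buffer="cahqcahmqboyrbcah" (len 17), cursors c3@3 c1@7 c2@17, authorship 333.111.......222
After op 7 (add_cursor(13)): buffer="cahqcahmqboyrbcah" (len 17), cursors c3@3 c1@7 c4@13 c2@17, authorship 333.111.......222
Authorship (.=original, N=cursor N): 3 3 3 . 1 1 1 . . . . . . . 2 2 2
Index 0: author = 3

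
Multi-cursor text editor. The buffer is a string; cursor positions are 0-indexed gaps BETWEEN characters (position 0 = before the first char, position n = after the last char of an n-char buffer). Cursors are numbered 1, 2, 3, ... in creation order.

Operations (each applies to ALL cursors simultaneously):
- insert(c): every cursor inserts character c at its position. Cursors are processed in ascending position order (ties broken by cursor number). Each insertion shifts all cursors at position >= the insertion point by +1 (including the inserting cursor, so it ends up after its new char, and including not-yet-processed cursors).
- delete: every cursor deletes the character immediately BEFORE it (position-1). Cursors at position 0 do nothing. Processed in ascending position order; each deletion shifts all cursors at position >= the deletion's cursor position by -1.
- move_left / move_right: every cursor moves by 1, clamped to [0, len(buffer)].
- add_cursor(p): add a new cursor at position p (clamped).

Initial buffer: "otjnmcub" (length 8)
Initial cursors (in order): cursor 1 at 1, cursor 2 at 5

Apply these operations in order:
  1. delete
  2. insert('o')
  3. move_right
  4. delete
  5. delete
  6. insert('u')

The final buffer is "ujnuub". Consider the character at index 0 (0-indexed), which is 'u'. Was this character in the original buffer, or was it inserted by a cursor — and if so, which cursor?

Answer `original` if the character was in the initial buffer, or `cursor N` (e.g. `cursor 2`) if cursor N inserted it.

Answer: cursor 1

Derivation:
After op 1 (delete): buffer="tjncub" (len 6), cursors c1@0 c2@3, authorship ......
After op 2 (insert('o')): buffer="otjnocub" (len 8), cursors c1@1 c2@5, authorship 1...2...
After op 3 (move_right): buffer="otjnocub" (len 8), cursors c1@2 c2@6, authorship 1...2...
After op 4 (delete): buffer="ojnoub" (len 6), cursors c1@1 c2@4, authorship 1..2..
After op 5 (delete): buffer="jnub" (len 4), cursors c1@0 c2@2, authorship ....
After op 6 (insert('u')): buffer="ujnuub" (len 6), cursors c1@1 c2@4, authorship 1..2..
Authorship (.=original, N=cursor N): 1 . . 2 . .
Index 0: author = 1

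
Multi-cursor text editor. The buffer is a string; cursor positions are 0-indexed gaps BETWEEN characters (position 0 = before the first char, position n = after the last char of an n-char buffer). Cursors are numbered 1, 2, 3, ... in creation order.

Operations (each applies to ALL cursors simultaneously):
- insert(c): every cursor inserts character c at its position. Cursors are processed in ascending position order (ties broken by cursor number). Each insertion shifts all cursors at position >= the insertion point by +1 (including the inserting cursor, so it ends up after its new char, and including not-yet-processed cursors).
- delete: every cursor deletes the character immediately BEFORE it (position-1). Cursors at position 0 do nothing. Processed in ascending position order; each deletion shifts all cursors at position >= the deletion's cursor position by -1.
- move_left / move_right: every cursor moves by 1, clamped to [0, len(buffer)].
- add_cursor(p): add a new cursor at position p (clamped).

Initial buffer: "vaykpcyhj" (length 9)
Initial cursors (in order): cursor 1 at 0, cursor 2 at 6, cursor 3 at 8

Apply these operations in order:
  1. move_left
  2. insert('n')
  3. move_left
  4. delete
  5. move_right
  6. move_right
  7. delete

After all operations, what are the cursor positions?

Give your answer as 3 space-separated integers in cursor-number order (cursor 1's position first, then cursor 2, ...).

Answer: 1 5 6

Derivation:
After op 1 (move_left): buffer="vaykpcyhj" (len 9), cursors c1@0 c2@5 c3@7, authorship .........
After op 2 (insert('n')): buffer="nvaykpncynhj" (len 12), cursors c1@1 c2@7 c3@10, authorship 1.....2..3..
After op 3 (move_left): buffer="nvaykpncynhj" (len 12), cursors c1@0 c2@6 c3@9, authorship 1.....2..3..
After op 4 (delete): buffer="nvaykncnhj" (len 10), cursors c1@0 c2@5 c3@7, authorship 1....2.3..
After op 5 (move_right): buffer="nvaykncnhj" (len 10), cursors c1@1 c2@6 c3@8, authorship 1....2.3..
After op 6 (move_right): buffer="nvaykncnhj" (len 10), cursors c1@2 c2@7 c3@9, authorship 1....2.3..
After op 7 (delete): buffer="nayknnj" (len 7), cursors c1@1 c2@5 c3@6, authorship 1...23.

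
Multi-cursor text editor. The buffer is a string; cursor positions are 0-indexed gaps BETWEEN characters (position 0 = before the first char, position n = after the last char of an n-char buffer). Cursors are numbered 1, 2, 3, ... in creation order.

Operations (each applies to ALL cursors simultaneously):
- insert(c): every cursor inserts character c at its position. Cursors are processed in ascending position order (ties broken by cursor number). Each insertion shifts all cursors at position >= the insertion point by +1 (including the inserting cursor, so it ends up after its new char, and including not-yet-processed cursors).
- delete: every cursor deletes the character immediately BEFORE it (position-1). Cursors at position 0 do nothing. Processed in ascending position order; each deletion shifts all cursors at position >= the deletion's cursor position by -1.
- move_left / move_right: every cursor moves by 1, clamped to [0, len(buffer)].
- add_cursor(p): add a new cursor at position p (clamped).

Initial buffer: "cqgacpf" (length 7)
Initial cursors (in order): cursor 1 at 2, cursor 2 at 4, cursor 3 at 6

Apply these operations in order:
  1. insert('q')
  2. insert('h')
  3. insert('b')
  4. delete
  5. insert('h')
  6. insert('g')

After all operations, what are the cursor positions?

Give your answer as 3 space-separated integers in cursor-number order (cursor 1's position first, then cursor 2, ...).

After op 1 (insert('q')): buffer="cqqgaqcpqf" (len 10), cursors c1@3 c2@6 c3@9, authorship ..1..2..3.
After op 2 (insert('h')): buffer="cqqhgaqhcpqhf" (len 13), cursors c1@4 c2@8 c3@12, authorship ..11..22..33.
After op 3 (insert('b')): buffer="cqqhbgaqhbcpqhbf" (len 16), cursors c1@5 c2@10 c3@15, authorship ..111..222..333.
After op 4 (delete): buffer="cqqhgaqhcpqhf" (len 13), cursors c1@4 c2@8 c3@12, authorship ..11..22..33.
After op 5 (insert('h')): buffer="cqqhhgaqhhcpqhhf" (len 16), cursors c1@5 c2@10 c3@15, authorship ..111..222..333.
After op 6 (insert('g')): buffer="cqqhhggaqhhgcpqhhgf" (len 19), cursors c1@6 c2@12 c3@18, authorship ..1111..2222..3333.

Answer: 6 12 18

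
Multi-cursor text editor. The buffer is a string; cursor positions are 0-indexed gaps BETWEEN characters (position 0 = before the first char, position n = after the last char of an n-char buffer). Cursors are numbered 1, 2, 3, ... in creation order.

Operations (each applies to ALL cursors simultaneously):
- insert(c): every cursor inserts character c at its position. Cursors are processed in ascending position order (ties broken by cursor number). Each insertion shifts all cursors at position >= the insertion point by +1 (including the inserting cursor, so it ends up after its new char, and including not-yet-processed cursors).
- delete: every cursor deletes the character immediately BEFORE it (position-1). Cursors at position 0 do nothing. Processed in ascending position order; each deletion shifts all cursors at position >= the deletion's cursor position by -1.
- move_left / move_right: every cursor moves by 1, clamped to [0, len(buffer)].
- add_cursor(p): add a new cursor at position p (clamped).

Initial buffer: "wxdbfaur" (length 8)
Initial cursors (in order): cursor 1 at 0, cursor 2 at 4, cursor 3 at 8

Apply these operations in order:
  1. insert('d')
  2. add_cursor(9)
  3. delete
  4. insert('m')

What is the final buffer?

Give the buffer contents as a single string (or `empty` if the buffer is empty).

After op 1 (insert('d')): buffer="dwxdbdfaurd" (len 11), cursors c1@1 c2@6 c3@11, authorship 1....2....3
After op 2 (add_cursor(9)): buffer="dwxdbdfaurd" (len 11), cursors c1@1 c2@6 c4@9 c3@11, authorship 1....2....3
After op 3 (delete): buffer="wxdbfar" (len 7), cursors c1@0 c2@4 c4@6 c3@7, authorship .......
After op 4 (insert('m')): buffer="mwxdbmfamrm" (len 11), cursors c1@1 c2@6 c4@9 c3@11, authorship 1....2..4.3

Answer: mwxdbmfamrm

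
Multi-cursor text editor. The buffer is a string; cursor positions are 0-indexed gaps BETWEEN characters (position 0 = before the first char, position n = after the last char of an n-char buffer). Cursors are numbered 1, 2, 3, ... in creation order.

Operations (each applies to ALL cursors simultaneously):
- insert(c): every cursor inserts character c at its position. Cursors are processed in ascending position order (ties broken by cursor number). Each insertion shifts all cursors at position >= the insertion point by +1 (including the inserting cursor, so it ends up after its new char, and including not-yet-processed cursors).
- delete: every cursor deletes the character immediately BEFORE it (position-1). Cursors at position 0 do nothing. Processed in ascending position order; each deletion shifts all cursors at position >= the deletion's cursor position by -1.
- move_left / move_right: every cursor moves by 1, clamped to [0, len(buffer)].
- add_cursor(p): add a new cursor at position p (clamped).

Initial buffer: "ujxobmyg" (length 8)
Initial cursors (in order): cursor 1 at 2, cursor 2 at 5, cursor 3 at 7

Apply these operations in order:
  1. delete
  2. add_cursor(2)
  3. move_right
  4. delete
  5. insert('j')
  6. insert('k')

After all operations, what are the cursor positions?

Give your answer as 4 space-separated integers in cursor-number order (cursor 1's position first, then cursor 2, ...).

Answer: 9 9 9 9

Derivation:
After op 1 (delete): buffer="uxomg" (len 5), cursors c1@1 c2@3 c3@4, authorship .....
After op 2 (add_cursor(2)): buffer="uxomg" (len 5), cursors c1@1 c4@2 c2@3 c3@4, authorship .....
After op 3 (move_right): buffer="uxomg" (len 5), cursors c1@2 c4@3 c2@4 c3@5, authorship .....
After op 4 (delete): buffer="u" (len 1), cursors c1@1 c2@1 c3@1 c4@1, authorship .
After op 5 (insert('j')): buffer="ujjjj" (len 5), cursors c1@5 c2@5 c3@5 c4@5, authorship .1234
After op 6 (insert('k')): buffer="ujjjjkkkk" (len 9), cursors c1@9 c2@9 c3@9 c4@9, authorship .12341234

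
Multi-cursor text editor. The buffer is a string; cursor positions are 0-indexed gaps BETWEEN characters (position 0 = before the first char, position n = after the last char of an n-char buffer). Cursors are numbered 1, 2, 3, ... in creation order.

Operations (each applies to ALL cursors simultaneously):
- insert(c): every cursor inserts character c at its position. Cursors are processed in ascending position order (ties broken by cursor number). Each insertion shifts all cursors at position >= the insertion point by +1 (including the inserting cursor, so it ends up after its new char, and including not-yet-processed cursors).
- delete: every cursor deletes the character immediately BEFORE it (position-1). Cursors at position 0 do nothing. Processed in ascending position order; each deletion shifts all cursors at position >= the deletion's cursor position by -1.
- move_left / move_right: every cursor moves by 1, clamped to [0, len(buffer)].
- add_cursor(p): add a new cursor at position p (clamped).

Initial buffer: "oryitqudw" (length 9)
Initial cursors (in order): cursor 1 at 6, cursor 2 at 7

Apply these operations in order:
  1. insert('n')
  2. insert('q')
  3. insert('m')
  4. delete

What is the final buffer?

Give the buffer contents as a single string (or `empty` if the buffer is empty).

Answer: oryitqnqunqdw

Derivation:
After op 1 (insert('n')): buffer="oryitqnundw" (len 11), cursors c1@7 c2@9, authorship ......1.2..
After op 2 (insert('q')): buffer="oryitqnqunqdw" (len 13), cursors c1@8 c2@11, authorship ......11.22..
After op 3 (insert('m')): buffer="oryitqnqmunqmdw" (len 15), cursors c1@9 c2@13, authorship ......111.222..
After op 4 (delete): buffer="oryitqnqunqdw" (len 13), cursors c1@8 c2@11, authorship ......11.22..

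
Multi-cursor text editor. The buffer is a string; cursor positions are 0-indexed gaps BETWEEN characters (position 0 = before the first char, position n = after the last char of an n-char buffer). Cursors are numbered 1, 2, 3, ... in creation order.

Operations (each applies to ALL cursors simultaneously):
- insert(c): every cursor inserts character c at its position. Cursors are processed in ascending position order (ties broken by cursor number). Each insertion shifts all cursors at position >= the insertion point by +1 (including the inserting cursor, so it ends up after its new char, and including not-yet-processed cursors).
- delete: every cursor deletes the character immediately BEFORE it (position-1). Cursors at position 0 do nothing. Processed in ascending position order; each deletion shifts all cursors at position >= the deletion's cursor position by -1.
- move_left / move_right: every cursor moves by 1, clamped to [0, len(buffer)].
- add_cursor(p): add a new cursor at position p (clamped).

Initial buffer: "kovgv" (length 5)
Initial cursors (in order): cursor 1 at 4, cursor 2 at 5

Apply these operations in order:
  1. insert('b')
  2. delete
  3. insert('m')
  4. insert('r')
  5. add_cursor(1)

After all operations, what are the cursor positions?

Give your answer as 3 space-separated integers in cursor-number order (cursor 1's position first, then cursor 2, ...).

After op 1 (insert('b')): buffer="kovgbvb" (len 7), cursors c1@5 c2@7, authorship ....1.2
After op 2 (delete): buffer="kovgv" (len 5), cursors c1@4 c2@5, authorship .....
After op 3 (insert('m')): buffer="kovgmvm" (len 7), cursors c1@5 c2@7, authorship ....1.2
After op 4 (insert('r')): buffer="kovgmrvmr" (len 9), cursors c1@6 c2@9, authorship ....11.22
After op 5 (add_cursor(1)): buffer="kovgmrvmr" (len 9), cursors c3@1 c1@6 c2@9, authorship ....11.22

Answer: 6 9 1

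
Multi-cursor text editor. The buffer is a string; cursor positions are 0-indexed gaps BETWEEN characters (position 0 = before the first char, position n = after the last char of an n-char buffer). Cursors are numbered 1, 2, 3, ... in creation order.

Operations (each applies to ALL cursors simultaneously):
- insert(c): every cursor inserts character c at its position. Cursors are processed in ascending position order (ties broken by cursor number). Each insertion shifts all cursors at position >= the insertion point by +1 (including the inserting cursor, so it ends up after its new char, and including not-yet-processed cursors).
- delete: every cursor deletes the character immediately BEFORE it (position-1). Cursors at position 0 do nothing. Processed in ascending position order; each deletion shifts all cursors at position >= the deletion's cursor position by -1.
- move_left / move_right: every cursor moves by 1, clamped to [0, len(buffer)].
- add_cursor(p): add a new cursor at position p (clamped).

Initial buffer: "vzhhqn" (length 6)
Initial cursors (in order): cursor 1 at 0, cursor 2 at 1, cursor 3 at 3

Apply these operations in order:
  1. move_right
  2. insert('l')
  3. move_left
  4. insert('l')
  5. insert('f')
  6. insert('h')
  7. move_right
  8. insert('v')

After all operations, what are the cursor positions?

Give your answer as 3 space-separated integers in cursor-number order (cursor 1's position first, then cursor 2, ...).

After op 1 (move_right): buffer="vzhhqn" (len 6), cursors c1@1 c2@2 c3@4, authorship ......
After op 2 (insert('l')): buffer="vlzlhhlqn" (len 9), cursors c1@2 c2@4 c3@7, authorship .1.2..3..
After op 3 (move_left): buffer="vlzlhhlqn" (len 9), cursors c1@1 c2@3 c3@6, authorship .1.2..3..
After op 4 (insert('l')): buffer="vllzllhhllqn" (len 12), cursors c1@2 c2@5 c3@9, authorship .11.22..33..
After op 5 (insert('f')): buffer="vlflzlflhhlflqn" (len 15), cursors c1@3 c2@7 c3@12, authorship .111.222..333..
After op 6 (insert('h')): buffer="vlfhlzlfhlhhlfhlqn" (len 18), cursors c1@4 c2@9 c3@15, authorship .1111.2222..3333..
After op 7 (move_right): buffer="vlfhlzlfhlhhlfhlqn" (len 18), cursors c1@5 c2@10 c3@16, authorship .1111.2222..3333..
After op 8 (insert('v')): buffer="vlfhlvzlfhlvhhlfhlvqn" (len 21), cursors c1@6 c2@12 c3@19, authorship .11111.22222..33333..

Answer: 6 12 19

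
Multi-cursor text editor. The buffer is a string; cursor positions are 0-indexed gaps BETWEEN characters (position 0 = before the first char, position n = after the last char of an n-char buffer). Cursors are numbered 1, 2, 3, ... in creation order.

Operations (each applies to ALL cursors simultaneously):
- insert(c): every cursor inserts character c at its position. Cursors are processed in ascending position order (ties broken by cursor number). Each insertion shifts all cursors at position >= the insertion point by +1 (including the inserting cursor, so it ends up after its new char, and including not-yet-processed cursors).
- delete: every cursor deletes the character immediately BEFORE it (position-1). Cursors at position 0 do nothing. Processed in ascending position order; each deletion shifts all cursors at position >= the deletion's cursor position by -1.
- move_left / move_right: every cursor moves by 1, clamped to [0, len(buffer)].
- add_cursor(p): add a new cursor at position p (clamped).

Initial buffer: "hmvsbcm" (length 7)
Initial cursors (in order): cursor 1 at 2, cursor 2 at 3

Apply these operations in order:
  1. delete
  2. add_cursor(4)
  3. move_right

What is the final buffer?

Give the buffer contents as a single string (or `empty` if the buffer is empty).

Answer: hsbcm

Derivation:
After op 1 (delete): buffer="hsbcm" (len 5), cursors c1@1 c2@1, authorship .....
After op 2 (add_cursor(4)): buffer="hsbcm" (len 5), cursors c1@1 c2@1 c3@4, authorship .....
After op 3 (move_right): buffer="hsbcm" (len 5), cursors c1@2 c2@2 c3@5, authorship .....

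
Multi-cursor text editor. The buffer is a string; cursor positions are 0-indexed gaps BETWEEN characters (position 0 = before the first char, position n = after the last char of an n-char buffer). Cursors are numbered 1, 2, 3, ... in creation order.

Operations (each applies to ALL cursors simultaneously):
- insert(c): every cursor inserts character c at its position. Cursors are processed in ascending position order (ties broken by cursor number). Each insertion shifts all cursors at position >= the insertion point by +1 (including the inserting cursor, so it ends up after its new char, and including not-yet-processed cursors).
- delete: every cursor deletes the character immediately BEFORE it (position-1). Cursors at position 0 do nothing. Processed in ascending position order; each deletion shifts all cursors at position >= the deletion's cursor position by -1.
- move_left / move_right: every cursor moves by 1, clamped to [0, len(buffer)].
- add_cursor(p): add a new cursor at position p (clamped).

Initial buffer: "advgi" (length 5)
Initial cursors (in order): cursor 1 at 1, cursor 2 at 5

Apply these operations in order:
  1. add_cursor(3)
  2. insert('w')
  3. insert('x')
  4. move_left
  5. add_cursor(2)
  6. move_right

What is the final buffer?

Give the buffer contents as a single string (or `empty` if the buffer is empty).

Answer: awxdvwxgiwx

Derivation:
After op 1 (add_cursor(3)): buffer="advgi" (len 5), cursors c1@1 c3@3 c2@5, authorship .....
After op 2 (insert('w')): buffer="awdvwgiw" (len 8), cursors c1@2 c3@5 c2@8, authorship .1..3..2
After op 3 (insert('x')): buffer="awxdvwxgiwx" (len 11), cursors c1@3 c3@7 c2@11, authorship .11..33..22
After op 4 (move_left): buffer="awxdvwxgiwx" (len 11), cursors c1@2 c3@6 c2@10, authorship .11..33..22
After op 5 (add_cursor(2)): buffer="awxdvwxgiwx" (len 11), cursors c1@2 c4@2 c3@6 c2@10, authorship .11..33..22
After op 6 (move_right): buffer="awxdvwxgiwx" (len 11), cursors c1@3 c4@3 c3@7 c2@11, authorship .11..33..22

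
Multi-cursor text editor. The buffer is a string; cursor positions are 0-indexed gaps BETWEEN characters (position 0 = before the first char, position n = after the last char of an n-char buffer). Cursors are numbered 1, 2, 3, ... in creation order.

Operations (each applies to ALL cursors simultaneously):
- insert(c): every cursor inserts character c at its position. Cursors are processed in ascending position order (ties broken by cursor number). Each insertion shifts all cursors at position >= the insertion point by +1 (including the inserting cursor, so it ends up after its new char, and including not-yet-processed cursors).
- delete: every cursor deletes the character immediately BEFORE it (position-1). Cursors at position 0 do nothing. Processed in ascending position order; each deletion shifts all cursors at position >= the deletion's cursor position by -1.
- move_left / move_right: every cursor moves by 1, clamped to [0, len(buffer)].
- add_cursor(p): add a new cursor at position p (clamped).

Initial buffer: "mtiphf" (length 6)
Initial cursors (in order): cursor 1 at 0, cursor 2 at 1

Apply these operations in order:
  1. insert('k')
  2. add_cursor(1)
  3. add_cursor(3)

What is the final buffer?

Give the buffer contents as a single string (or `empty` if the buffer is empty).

Answer: kmktiphf

Derivation:
After op 1 (insert('k')): buffer="kmktiphf" (len 8), cursors c1@1 c2@3, authorship 1.2.....
After op 2 (add_cursor(1)): buffer="kmktiphf" (len 8), cursors c1@1 c3@1 c2@3, authorship 1.2.....
After op 3 (add_cursor(3)): buffer="kmktiphf" (len 8), cursors c1@1 c3@1 c2@3 c4@3, authorship 1.2.....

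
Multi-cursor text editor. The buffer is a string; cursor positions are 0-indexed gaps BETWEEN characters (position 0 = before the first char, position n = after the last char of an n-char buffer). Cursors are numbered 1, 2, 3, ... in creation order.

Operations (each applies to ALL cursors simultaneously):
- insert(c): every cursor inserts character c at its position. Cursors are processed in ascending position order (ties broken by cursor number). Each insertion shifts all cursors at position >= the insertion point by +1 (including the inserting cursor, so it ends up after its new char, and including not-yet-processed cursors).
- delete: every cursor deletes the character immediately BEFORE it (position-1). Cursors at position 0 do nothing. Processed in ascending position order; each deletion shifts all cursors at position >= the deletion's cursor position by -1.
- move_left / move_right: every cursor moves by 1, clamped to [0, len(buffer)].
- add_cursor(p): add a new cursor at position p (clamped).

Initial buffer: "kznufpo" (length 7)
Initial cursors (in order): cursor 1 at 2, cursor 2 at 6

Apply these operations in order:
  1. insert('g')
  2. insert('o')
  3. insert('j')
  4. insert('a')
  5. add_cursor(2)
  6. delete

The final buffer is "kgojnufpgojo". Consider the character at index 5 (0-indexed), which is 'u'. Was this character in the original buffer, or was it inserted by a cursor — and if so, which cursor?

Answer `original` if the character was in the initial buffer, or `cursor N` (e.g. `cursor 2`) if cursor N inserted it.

After op 1 (insert('g')): buffer="kzgnufpgo" (len 9), cursors c1@3 c2@8, authorship ..1....2.
After op 2 (insert('o')): buffer="kzgonufpgoo" (len 11), cursors c1@4 c2@10, authorship ..11....22.
After op 3 (insert('j')): buffer="kzgojnufpgojo" (len 13), cursors c1@5 c2@12, authorship ..111....222.
After op 4 (insert('a')): buffer="kzgojanufpgojao" (len 15), cursors c1@6 c2@14, authorship ..1111....2222.
After op 5 (add_cursor(2)): buffer="kzgojanufpgojao" (len 15), cursors c3@2 c1@6 c2@14, authorship ..1111....2222.
After op 6 (delete): buffer="kgojnufpgojo" (len 12), cursors c3@1 c1@4 c2@11, authorship .111....222.
Authorship (.=original, N=cursor N): . 1 1 1 . . . . 2 2 2 .
Index 5: author = original

Answer: original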